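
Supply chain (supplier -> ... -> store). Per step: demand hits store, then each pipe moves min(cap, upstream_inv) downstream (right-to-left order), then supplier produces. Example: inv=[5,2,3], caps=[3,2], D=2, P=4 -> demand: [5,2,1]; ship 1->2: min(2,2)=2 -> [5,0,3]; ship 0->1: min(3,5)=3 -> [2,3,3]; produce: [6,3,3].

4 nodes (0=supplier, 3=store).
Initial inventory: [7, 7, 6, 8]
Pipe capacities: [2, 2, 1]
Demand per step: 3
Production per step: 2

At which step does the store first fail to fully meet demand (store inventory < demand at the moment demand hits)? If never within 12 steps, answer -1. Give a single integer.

Step 1: demand=3,sold=3 ship[2->3]=1 ship[1->2]=2 ship[0->1]=2 prod=2 -> [7 7 7 6]
Step 2: demand=3,sold=3 ship[2->3]=1 ship[1->2]=2 ship[0->1]=2 prod=2 -> [7 7 8 4]
Step 3: demand=3,sold=3 ship[2->3]=1 ship[1->2]=2 ship[0->1]=2 prod=2 -> [7 7 9 2]
Step 4: demand=3,sold=2 ship[2->3]=1 ship[1->2]=2 ship[0->1]=2 prod=2 -> [7 7 10 1]
Step 5: demand=3,sold=1 ship[2->3]=1 ship[1->2]=2 ship[0->1]=2 prod=2 -> [7 7 11 1]
Step 6: demand=3,sold=1 ship[2->3]=1 ship[1->2]=2 ship[0->1]=2 prod=2 -> [7 7 12 1]
Step 7: demand=3,sold=1 ship[2->3]=1 ship[1->2]=2 ship[0->1]=2 prod=2 -> [7 7 13 1]
Step 8: demand=3,sold=1 ship[2->3]=1 ship[1->2]=2 ship[0->1]=2 prod=2 -> [7 7 14 1]
Step 9: demand=3,sold=1 ship[2->3]=1 ship[1->2]=2 ship[0->1]=2 prod=2 -> [7 7 15 1]
Step 10: demand=3,sold=1 ship[2->3]=1 ship[1->2]=2 ship[0->1]=2 prod=2 -> [7 7 16 1]
Step 11: demand=3,sold=1 ship[2->3]=1 ship[1->2]=2 ship[0->1]=2 prod=2 -> [7 7 17 1]
Step 12: demand=3,sold=1 ship[2->3]=1 ship[1->2]=2 ship[0->1]=2 prod=2 -> [7 7 18 1]
First stockout at step 4

4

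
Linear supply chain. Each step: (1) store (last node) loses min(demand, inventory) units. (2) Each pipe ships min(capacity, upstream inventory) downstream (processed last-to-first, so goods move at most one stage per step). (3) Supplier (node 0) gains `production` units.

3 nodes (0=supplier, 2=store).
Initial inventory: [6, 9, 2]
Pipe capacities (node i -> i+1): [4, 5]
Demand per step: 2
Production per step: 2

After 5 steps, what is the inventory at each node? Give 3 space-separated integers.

Step 1: demand=2,sold=2 ship[1->2]=5 ship[0->1]=4 prod=2 -> inv=[4 8 5]
Step 2: demand=2,sold=2 ship[1->2]=5 ship[0->1]=4 prod=2 -> inv=[2 7 8]
Step 3: demand=2,sold=2 ship[1->2]=5 ship[0->1]=2 prod=2 -> inv=[2 4 11]
Step 4: demand=2,sold=2 ship[1->2]=4 ship[0->1]=2 prod=2 -> inv=[2 2 13]
Step 5: demand=2,sold=2 ship[1->2]=2 ship[0->1]=2 prod=2 -> inv=[2 2 13]

2 2 13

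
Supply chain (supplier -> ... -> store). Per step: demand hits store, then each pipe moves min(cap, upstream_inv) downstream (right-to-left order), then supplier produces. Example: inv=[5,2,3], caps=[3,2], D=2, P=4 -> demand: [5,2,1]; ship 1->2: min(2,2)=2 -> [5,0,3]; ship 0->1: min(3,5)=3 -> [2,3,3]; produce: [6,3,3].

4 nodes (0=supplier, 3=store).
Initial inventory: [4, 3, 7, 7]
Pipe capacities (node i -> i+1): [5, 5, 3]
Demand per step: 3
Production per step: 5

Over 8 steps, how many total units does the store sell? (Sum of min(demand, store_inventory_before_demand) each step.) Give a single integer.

Answer: 24

Derivation:
Step 1: sold=3 (running total=3) -> [5 4 7 7]
Step 2: sold=3 (running total=6) -> [5 5 8 7]
Step 3: sold=3 (running total=9) -> [5 5 10 7]
Step 4: sold=3 (running total=12) -> [5 5 12 7]
Step 5: sold=3 (running total=15) -> [5 5 14 7]
Step 6: sold=3 (running total=18) -> [5 5 16 7]
Step 7: sold=3 (running total=21) -> [5 5 18 7]
Step 8: sold=3 (running total=24) -> [5 5 20 7]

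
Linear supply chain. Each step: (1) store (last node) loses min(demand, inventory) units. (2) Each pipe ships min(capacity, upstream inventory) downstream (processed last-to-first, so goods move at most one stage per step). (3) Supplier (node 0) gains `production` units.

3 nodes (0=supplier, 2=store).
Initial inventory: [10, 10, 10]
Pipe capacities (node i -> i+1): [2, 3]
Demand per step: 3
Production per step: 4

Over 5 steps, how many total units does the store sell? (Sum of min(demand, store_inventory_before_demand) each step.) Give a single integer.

Step 1: sold=3 (running total=3) -> [12 9 10]
Step 2: sold=3 (running total=6) -> [14 8 10]
Step 3: sold=3 (running total=9) -> [16 7 10]
Step 4: sold=3 (running total=12) -> [18 6 10]
Step 5: sold=3 (running total=15) -> [20 5 10]

Answer: 15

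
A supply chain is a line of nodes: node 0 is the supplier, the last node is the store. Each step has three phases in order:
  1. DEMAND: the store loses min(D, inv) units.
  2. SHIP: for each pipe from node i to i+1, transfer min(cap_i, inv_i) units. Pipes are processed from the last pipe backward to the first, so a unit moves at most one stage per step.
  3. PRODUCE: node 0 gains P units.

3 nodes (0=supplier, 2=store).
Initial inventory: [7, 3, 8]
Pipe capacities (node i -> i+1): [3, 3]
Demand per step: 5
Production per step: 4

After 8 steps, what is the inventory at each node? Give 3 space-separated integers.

Step 1: demand=5,sold=5 ship[1->2]=3 ship[0->1]=3 prod=4 -> inv=[8 3 6]
Step 2: demand=5,sold=5 ship[1->2]=3 ship[0->1]=3 prod=4 -> inv=[9 3 4]
Step 3: demand=5,sold=4 ship[1->2]=3 ship[0->1]=3 prod=4 -> inv=[10 3 3]
Step 4: demand=5,sold=3 ship[1->2]=3 ship[0->1]=3 prod=4 -> inv=[11 3 3]
Step 5: demand=5,sold=3 ship[1->2]=3 ship[0->1]=3 prod=4 -> inv=[12 3 3]
Step 6: demand=5,sold=3 ship[1->2]=3 ship[0->1]=3 prod=4 -> inv=[13 3 3]
Step 7: demand=5,sold=3 ship[1->2]=3 ship[0->1]=3 prod=4 -> inv=[14 3 3]
Step 8: demand=5,sold=3 ship[1->2]=3 ship[0->1]=3 prod=4 -> inv=[15 3 3]

15 3 3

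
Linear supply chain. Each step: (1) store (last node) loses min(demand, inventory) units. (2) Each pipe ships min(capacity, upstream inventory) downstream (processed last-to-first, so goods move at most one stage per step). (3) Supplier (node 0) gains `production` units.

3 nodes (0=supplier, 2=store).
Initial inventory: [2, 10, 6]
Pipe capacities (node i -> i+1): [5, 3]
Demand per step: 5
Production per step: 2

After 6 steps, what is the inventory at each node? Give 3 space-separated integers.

Step 1: demand=5,sold=5 ship[1->2]=3 ship[0->1]=2 prod=2 -> inv=[2 9 4]
Step 2: demand=5,sold=4 ship[1->2]=3 ship[0->1]=2 prod=2 -> inv=[2 8 3]
Step 3: demand=5,sold=3 ship[1->2]=3 ship[0->1]=2 prod=2 -> inv=[2 7 3]
Step 4: demand=5,sold=3 ship[1->2]=3 ship[0->1]=2 prod=2 -> inv=[2 6 3]
Step 5: demand=5,sold=3 ship[1->2]=3 ship[0->1]=2 prod=2 -> inv=[2 5 3]
Step 6: demand=5,sold=3 ship[1->2]=3 ship[0->1]=2 prod=2 -> inv=[2 4 3]

2 4 3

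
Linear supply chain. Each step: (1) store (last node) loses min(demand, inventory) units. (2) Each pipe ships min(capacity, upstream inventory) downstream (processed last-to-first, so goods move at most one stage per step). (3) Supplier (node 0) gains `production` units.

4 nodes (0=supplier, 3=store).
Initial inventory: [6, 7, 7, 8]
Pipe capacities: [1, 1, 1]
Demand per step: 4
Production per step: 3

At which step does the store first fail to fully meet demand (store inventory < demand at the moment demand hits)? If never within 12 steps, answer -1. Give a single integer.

Step 1: demand=4,sold=4 ship[2->3]=1 ship[1->2]=1 ship[0->1]=1 prod=3 -> [8 7 7 5]
Step 2: demand=4,sold=4 ship[2->3]=1 ship[1->2]=1 ship[0->1]=1 prod=3 -> [10 7 7 2]
Step 3: demand=4,sold=2 ship[2->3]=1 ship[1->2]=1 ship[0->1]=1 prod=3 -> [12 7 7 1]
Step 4: demand=4,sold=1 ship[2->3]=1 ship[1->2]=1 ship[0->1]=1 prod=3 -> [14 7 7 1]
Step 5: demand=4,sold=1 ship[2->3]=1 ship[1->2]=1 ship[0->1]=1 prod=3 -> [16 7 7 1]
Step 6: demand=4,sold=1 ship[2->3]=1 ship[1->2]=1 ship[0->1]=1 prod=3 -> [18 7 7 1]
Step 7: demand=4,sold=1 ship[2->3]=1 ship[1->2]=1 ship[0->1]=1 prod=3 -> [20 7 7 1]
Step 8: demand=4,sold=1 ship[2->3]=1 ship[1->2]=1 ship[0->1]=1 prod=3 -> [22 7 7 1]
Step 9: demand=4,sold=1 ship[2->3]=1 ship[1->2]=1 ship[0->1]=1 prod=3 -> [24 7 7 1]
Step 10: demand=4,sold=1 ship[2->3]=1 ship[1->2]=1 ship[0->1]=1 prod=3 -> [26 7 7 1]
Step 11: demand=4,sold=1 ship[2->3]=1 ship[1->2]=1 ship[0->1]=1 prod=3 -> [28 7 7 1]
Step 12: demand=4,sold=1 ship[2->3]=1 ship[1->2]=1 ship[0->1]=1 prod=3 -> [30 7 7 1]
First stockout at step 3

3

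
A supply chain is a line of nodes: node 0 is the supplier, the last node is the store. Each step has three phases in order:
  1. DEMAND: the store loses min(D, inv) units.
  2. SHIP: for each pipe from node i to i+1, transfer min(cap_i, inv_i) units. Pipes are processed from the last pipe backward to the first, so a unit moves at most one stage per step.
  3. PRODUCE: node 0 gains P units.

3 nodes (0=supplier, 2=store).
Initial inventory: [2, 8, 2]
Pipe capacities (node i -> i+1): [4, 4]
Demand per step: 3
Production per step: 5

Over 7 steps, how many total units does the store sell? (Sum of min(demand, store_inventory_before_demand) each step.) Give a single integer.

Answer: 20

Derivation:
Step 1: sold=2 (running total=2) -> [5 6 4]
Step 2: sold=3 (running total=5) -> [6 6 5]
Step 3: sold=3 (running total=8) -> [7 6 6]
Step 4: sold=3 (running total=11) -> [8 6 7]
Step 5: sold=3 (running total=14) -> [9 6 8]
Step 6: sold=3 (running total=17) -> [10 6 9]
Step 7: sold=3 (running total=20) -> [11 6 10]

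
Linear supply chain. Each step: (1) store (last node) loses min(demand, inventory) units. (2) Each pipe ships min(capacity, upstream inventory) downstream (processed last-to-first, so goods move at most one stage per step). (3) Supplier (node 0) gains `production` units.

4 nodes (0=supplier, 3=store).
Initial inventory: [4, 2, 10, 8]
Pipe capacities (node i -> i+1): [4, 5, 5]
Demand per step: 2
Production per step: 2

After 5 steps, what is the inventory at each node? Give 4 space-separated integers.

Step 1: demand=2,sold=2 ship[2->3]=5 ship[1->2]=2 ship[0->1]=4 prod=2 -> inv=[2 4 7 11]
Step 2: demand=2,sold=2 ship[2->3]=5 ship[1->2]=4 ship[0->1]=2 prod=2 -> inv=[2 2 6 14]
Step 3: demand=2,sold=2 ship[2->3]=5 ship[1->2]=2 ship[0->1]=2 prod=2 -> inv=[2 2 3 17]
Step 4: demand=2,sold=2 ship[2->3]=3 ship[1->2]=2 ship[0->1]=2 prod=2 -> inv=[2 2 2 18]
Step 5: demand=2,sold=2 ship[2->3]=2 ship[1->2]=2 ship[0->1]=2 prod=2 -> inv=[2 2 2 18]

2 2 2 18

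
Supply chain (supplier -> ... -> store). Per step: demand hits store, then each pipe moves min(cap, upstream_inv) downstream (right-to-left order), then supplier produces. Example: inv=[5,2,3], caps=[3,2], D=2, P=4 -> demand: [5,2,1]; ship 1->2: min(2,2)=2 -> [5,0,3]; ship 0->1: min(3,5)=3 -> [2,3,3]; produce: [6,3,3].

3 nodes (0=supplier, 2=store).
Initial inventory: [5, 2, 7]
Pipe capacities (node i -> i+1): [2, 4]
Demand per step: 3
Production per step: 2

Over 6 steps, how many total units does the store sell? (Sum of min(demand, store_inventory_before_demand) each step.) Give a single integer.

Step 1: sold=3 (running total=3) -> [5 2 6]
Step 2: sold=3 (running total=6) -> [5 2 5]
Step 3: sold=3 (running total=9) -> [5 2 4]
Step 4: sold=3 (running total=12) -> [5 2 3]
Step 5: sold=3 (running total=15) -> [5 2 2]
Step 6: sold=2 (running total=17) -> [5 2 2]

Answer: 17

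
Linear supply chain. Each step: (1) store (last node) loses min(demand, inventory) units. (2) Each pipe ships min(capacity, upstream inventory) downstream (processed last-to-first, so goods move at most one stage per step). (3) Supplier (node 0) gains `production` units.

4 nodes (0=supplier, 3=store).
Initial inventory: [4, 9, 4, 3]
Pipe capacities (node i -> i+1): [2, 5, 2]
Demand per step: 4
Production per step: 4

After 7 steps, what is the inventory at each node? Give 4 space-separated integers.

Step 1: demand=4,sold=3 ship[2->3]=2 ship[1->2]=5 ship[0->1]=2 prod=4 -> inv=[6 6 7 2]
Step 2: demand=4,sold=2 ship[2->3]=2 ship[1->2]=5 ship[0->1]=2 prod=4 -> inv=[8 3 10 2]
Step 3: demand=4,sold=2 ship[2->3]=2 ship[1->2]=3 ship[0->1]=2 prod=4 -> inv=[10 2 11 2]
Step 4: demand=4,sold=2 ship[2->3]=2 ship[1->2]=2 ship[0->1]=2 prod=4 -> inv=[12 2 11 2]
Step 5: demand=4,sold=2 ship[2->3]=2 ship[1->2]=2 ship[0->1]=2 prod=4 -> inv=[14 2 11 2]
Step 6: demand=4,sold=2 ship[2->3]=2 ship[1->2]=2 ship[0->1]=2 prod=4 -> inv=[16 2 11 2]
Step 7: demand=4,sold=2 ship[2->3]=2 ship[1->2]=2 ship[0->1]=2 prod=4 -> inv=[18 2 11 2]

18 2 11 2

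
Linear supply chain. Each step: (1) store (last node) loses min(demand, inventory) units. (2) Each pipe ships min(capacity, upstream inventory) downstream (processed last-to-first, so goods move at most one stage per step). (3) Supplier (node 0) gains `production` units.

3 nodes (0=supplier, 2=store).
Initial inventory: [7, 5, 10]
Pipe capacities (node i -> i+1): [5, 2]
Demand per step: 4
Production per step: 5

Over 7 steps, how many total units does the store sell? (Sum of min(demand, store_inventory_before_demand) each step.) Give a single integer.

Answer: 22

Derivation:
Step 1: sold=4 (running total=4) -> [7 8 8]
Step 2: sold=4 (running total=8) -> [7 11 6]
Step 3: sold=4 (running total=12) -> [7 14 4]
Step 4: sold=4 (running total=16) -> [7 17 2]
Step 5: sold=2 (running total=18) -> [7 20 2]
Step 6: sold=2 (running total=20) -> [7 23 2]
Step 7: sold=2 (running total=22) -> [7 26 2]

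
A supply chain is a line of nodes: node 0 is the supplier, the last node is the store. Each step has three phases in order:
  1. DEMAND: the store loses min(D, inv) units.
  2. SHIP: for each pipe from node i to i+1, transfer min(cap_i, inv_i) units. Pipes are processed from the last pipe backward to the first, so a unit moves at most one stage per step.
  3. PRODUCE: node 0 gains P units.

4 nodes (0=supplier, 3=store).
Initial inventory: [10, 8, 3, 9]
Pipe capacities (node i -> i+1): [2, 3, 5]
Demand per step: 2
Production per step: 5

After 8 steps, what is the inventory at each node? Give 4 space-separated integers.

Step 1: demand=2,sold=2 ship[2->3]=3 ship[1->2]=3 ship[0->1]=2 prod=5 -> inv=[13 7 3 10]
Step 2: demand=2,sold=2 ship[2->3]=3 ship[1->2]=3 ship[0->1]=2 prod=5 -> inv=[16 6 3 11]
Step 3: demand=2,sold=2 ship[2->3]=3 ship[1->2]=3 ship[0->1]=2 prod=5 -> inv=[19 5 3 12]
Step 4: demand=2,sold=2 ship[2->3]=3 ship[1->2]=3 ship[0->1]=2 prod=5 -> inv=[22 4 3 13]
Step 5: demand=2,sold=2 ship[2->3]=3 ship[1->2]=3 ship[0->1]=2 prod=5 -> inv=[25 3 3 14]
Step 6: demand=2,sold=2 ship[2->3]=3 ship[1->2]=3 ship[0->1]=2 prod=5 -> inv=[28 2 3 15]
Step 7: demand=2,sold=2 ship[2->3]=3 ship[1->2]=2 ship[0->1]=2 prod=5 -> inv=[31 2 2 16]
Step 8: demand=2,sold=2 ship[2->3]=2 ship[1->2]=2 ship[0->1]=2 prod=5 -> inv=[34 2 2 16]

34 2 2 16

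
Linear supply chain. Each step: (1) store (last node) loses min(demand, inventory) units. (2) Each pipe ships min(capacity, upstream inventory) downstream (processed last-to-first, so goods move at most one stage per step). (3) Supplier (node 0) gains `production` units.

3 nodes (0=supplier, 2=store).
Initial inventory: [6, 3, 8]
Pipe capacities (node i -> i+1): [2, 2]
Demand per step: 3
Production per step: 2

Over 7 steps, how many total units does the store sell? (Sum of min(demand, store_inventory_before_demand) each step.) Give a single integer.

Answer: 20

Derivation:
Step 1: sold=3 (running total=3) -> [6 3 7]
Step 2: sold=3 (running total=6) -> [6 3 6]
Step 3: sold=3 (running total=9) -> [6 3 5]
Step 4: sold=3 (running total=12) -> [6 3 4]
Step 5: sold=3 (running total=15) -> [6 3 3]
Step 6: sold=3 (running total=18) -> [6 3 2]
Step 7: sold=2 (running total=20) -> [6 3 2]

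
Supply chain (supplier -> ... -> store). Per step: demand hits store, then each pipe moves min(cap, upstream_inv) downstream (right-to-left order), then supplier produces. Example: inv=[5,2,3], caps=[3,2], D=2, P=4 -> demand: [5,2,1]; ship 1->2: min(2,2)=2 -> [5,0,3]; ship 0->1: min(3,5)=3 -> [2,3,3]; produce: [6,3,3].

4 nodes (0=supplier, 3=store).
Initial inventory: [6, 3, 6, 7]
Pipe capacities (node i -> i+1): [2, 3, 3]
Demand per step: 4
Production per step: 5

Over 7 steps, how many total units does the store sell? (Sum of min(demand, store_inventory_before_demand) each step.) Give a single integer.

Answer: 24

Derivation:
Step 1: sold=4 (running total=4) -> [9 2 6 6]
Step 2: sold=4 (running total=8) -> [12 2 5 5]
Step 3: sold=4 (running total=12) -> [15 2 4 4]
Step 4: sold=4 (running total=16) -> [18 2 3 3]
Step 5: sold=3 (running total=19) -> [21 2 2 3]
Step 6: sold=3 (running total=22) -> [24 2 2 2]
Step 7: sold=2 (running total=24) -> [27 2 2 2]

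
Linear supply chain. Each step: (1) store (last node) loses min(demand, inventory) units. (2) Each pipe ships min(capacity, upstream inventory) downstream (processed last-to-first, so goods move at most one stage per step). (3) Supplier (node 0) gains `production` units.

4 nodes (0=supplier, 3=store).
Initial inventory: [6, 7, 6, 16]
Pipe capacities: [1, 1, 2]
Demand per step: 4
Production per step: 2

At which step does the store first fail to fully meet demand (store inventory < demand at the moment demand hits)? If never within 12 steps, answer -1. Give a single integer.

Step 1: demand=4,sold=4 ship[2->3]=2 ship[1->2]=1 ship[0->1]=1 prod=2 -> [7 7 5 14]
Step 2: demand=4,sold=4 ship[2->3]=2 ship[1->2]=1 ship[0->1]=1 prod=2 -> [8 7 4 12]
Step 3: demand=4,sold=4 ship[2->3]=2 ship[1->2]=1 ship[0->1]=1 prod=2 -> [9 7 3 10]
Step 4: demand=4,sold=4 ship[2->3]=2 ship[1->2]=1 ship[0->1]=1 prod=2 -> [10 7 2 8]
Step 5: demand=4,sold=4 ship[2->3]=2 ship[1->2]=1 ship[0->1]=1 prod=2 -> [11 7 1 6]
Step 6: demand=4,sold=4 ship[2->3]=1 ship[1->2]=1 ship[0->1]=1 prod=2 -> [12 7 1 3]
Step 7: demand=4,sold=3 ship[2->3]=1 ship[1->2]=1 ship[0->1]=1 prod=2 -> [13 7 1 1]
Step 8: demand=4,sold=1 ship[2->3]=1 ship[1->2]=1 ship[0->1]=1 prod=2 -> [14 7 1 1]
Step 9: demand=4,sold=1 ship[2->3]=1 ship[1->2]=1 ship[0->1]=1 prod=2 -> [15 7 1 1]
Step 10: demand=4,sold=1 ship[2->3]=1 ship[1->2]=1 ship[0->1]=1 prod=2 -> [16 7 1 1]
Step 11: demand=4,sold=1 ship[2->3]=1 ship[1->2]=1 ship[0->1]=1 prod=2 -> [17 7 1 1]
Step 12: demand=4,sold=1 ship[2->3]=1 ship[1->2]=1 ship[0->1]=1 prod=2 -> [18 7 1 1]
First stockout at step 7

7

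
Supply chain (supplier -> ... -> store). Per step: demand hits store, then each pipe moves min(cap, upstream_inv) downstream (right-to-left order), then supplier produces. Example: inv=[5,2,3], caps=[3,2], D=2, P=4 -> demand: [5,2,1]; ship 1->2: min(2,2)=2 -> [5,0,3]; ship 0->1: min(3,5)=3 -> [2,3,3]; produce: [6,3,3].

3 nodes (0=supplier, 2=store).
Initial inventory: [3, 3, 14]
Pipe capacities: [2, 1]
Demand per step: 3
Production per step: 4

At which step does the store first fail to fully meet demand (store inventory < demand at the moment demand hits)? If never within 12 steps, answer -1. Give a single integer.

Step 1: demand=3,sold=3 ship[1->2]=1 ship[0->1]=2 prod=4 -> [5 4 12]
Step 2: demand=3,sold=3 ship[1->2]=1 ship[0->1]=2 prod=4 -> [7 5 10]
Step 3: demand=3,sold=3 ship[1->2]=1 ship[0->1]=2 prod=4 -> [9 6 8]
Step 4: demand=3,sold=3 ship[1->2]=1 ship[0->1]=2 prod=4 -> [11 7 6]
Step 5: demand=3,sold=3 ship[1->2]=1 ship[0->1]=2 prod=4 -> [13 8 4]
Step 6: demand=3,sold=3 ship[1->2]=1 ship[0->1]=2 prod=4 -> [15 9 2]
Step 7: demand=3,sold=2 ship[1->2]=1 ship[0->1]=2 prod=4 -> [17 10 1]
Step 8: demand=3,sold=1 ship[1->2]=1 ship[0->1]=2 prod=4 -> [19 11 1]
Step 9: demand=3,sold=1 ship[1->2]=1 ship[0->1]=2 prod=4 -> [21 12 1]
Step 10: demand=3,sold=1 ship[1->2]=1 ship[0->1]=2 prod=4 -> [23 13 1]
Step 11: demand=3,sold=1 ship[1->2]=1 ship[0->1]=2 prod=4 -> [25 14 1]
Step 12: demand=3,sold=1 ship[1->2]=1 ship[0->1]=2 prod=4 -> [27 15 1]
First stockout at step 7

7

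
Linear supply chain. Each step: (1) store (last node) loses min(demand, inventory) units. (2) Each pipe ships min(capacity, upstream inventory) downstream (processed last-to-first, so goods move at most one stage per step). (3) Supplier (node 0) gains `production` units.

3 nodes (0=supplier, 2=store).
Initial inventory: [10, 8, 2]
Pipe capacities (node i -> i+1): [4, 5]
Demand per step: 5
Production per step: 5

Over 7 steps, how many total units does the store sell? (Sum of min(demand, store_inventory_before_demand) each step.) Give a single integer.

Step 1: sold=2 (running total=2) -> [11 7 5]
Step 2: sold=5 (running total=7) -> [12 6 5]
Step 3: sold=5 (running total=12) -> [13 5 5]
Step 4: sold=5 (running total=17) -> [14 4 5]
Step 5: sold=5 (running total=22) -> [15 4 4]
Step 6: sold=4 (running total=26) -> [16 4 4]
Step 7: sold=4 (running total=30) -> [17 4 4]

Answer: 30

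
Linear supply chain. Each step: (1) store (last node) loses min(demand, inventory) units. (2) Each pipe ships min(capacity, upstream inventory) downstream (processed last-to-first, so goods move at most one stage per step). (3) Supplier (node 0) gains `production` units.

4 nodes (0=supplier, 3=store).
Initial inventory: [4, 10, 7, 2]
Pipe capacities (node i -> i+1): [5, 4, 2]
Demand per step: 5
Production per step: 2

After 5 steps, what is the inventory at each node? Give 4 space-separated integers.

Step 1: demand=5,sold=2 ship[2->3]=2 ship[1->2]=4 ship[0->1]=4 prod=2 -> inv=[2 10 9 2]
Step 2: demand=5,sold=2 ship[2->3]=2 ship[1->2]=4 ship[0->1]=2 prod=2 -> inv=[2 8 11 2]
Step 3: demand=5,sold=2 ship[2->3]=2 ship[1->2]=4 ship[0->1]=2 prod=2 -> inv=[2 6 13 2]
Step 4: demand=5,sold=2 ship[2->3]=2 ship[1->2]=4 ship[0->1]=2 prod=2 -> inv=[2 4 15 2]
Step 5: demand=5,sold=2 ship[2->3]=2 ship[1->2]=4 ship[0->1]=2 prod=2 -> inv=[2 2 17 2]

2 2 17 2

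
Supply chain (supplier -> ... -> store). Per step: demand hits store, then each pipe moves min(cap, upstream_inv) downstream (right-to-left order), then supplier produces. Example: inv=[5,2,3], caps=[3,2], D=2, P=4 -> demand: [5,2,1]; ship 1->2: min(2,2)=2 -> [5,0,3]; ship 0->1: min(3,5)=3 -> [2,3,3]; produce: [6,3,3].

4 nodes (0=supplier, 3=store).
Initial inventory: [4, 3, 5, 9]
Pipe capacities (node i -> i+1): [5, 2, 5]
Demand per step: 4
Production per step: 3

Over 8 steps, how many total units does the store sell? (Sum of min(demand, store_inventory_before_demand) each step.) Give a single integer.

Step 1: sold=4 (running total=4) -> [3 5 2 10]
Step 2: sold=4 (running total=8) -> [3 6 2 8]
Step 3: sold=4 (running total=12) -> [3 7 2 6]
Step 4: sold=4 (running total=16) -> [3 8 2 4]
Step 5: sold=4 (running total=20) -> [3 9 2 2]
Step 6: sold=2 (running total=22) -> [3 10 2 2]
Step 7: sold=2 (running total=24) -> [3 11 2 2]
Step 8: sold=2 (running total=26) -> [3 12 2 2]

Answer: 26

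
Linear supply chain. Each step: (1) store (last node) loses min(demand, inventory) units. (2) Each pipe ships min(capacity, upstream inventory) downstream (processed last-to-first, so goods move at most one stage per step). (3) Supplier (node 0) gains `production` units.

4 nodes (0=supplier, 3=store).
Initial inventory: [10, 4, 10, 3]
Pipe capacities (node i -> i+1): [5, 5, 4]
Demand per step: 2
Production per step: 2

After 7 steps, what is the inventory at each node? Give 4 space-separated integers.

Step 1: demand=2,sold=2 ship[2->3]=4 ship[1->2]=4 ship[0->1]=5 prod=2 -> inv=[7 5 10 5]
Step 2: demand=2,sold=2 ship[2->3]=4 ship[1->2]=5 ship[0->1]=5 prod=2 -> inv=[4 5 11 7]
Step 3: demand=2,sold=2 ship[2->3]=4 ship[1->2]=5 ship[0->1]=4 prod=2 -> inv=[2 4 12 9]
Step 4: demand=2,sold=2 ship[2->3]=4 ship[1->2]=4 ship[0->1]=2 prod=2 -> inv=[2 2 12 11]
Step 5: demand=2,sold=2 ship[2->3]=4 ship[1->2]=2 ship[0->1]=2 prod=2 -> inv=[2 2 10 13]
Step 6: demand=2,sold=2 ship[2->3]=4 ship[1->2]=2 ship[0->1]=2 prod=2 -> inv=[2 2 8 15]
Step 7: demand=2,sold=2 ship[2->3]=4 ship[1->2]=2 ship[0->1]=2 prod=2 -> inv=[2 2 6 17]

2 2 6 17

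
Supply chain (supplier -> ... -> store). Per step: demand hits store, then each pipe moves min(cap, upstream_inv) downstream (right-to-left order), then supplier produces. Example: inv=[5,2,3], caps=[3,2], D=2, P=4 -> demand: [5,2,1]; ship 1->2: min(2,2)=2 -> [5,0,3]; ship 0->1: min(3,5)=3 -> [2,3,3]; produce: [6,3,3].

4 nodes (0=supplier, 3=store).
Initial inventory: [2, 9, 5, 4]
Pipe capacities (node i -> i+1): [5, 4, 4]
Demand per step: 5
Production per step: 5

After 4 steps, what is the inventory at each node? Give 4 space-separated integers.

Step 1: demand=5,sold=4 ship[2->3]=4 ship[1->2]=4 ship[0->1]=2 prod=5 -> inv=[5 7 5 4]
Step 2: demand=5,sold=4 ship[2->3]=4 ship[1->2]=4 ship[0->1]=5 prod=5 -> inv=[5 8 5 4]
Step 3: demand=5,sold=4 ship[2->3]=4 ship[1->2]=4 ship[0->1]=5 prod=5 -> inv=[5 9 5 4]
Step 4: demand=5,sold=4 ship[2->3]=4 ship[1->2]=4 ship[0->1]=5 prod=5 -> inv=[5 10 5 4]

5 10 5 4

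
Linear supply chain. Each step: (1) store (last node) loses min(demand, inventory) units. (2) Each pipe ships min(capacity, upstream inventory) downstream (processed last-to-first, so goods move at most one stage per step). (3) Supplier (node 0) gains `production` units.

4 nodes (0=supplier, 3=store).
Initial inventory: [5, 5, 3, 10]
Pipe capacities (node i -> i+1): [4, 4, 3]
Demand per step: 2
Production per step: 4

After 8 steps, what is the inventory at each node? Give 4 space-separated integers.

Step 1: demand=2,sold=2 ship[2->3]=3 ship[1->2]=4 ship[0->1]=4 prod=4 -> inv=[5 5 4 11]
Step 2: demand=2,sold=2 ship[2->3]=3 ship[1->2]=4 ship[0->1]=4 prod=4 -> inv=[5 5 5 12]
Step 3: demand=2,sold=2 ship[2->3]=3 ship[1->2]=4 ship[0->1]=4 prod=4 -> inv=[5 5 6 13]
Step 4: demand=2,sold=2 ship[2->3]=3 ship[1->2]=4 ship[0->1]=4 prod=4 -> inv=[5 5 7 14]
Step 5: demand=2,sold=2 ship[2->3]=3 ship[1->2]=4 ship[0->1]=4 prod=4 -> inv=[5 5 8 15]
Step 6: demand=2,sold=2 ship[2->3]=3 ship[1->2]=4 ship[0->1]=4 prod=4 -> inv=[5 5 9 16]
Step 7: demand=2,sold=2 ship[2->3]=3 ship[1->2]=4 ship[0->1]=4 prod=4 -> inv=[5 5 10 17]
Step 8: demand=2,sold=2 ship[2->3]=3 ship[1->2]=4 ship[0->1]=4 prod=4 -> inv=[5 5 11 18]

5 5 11 18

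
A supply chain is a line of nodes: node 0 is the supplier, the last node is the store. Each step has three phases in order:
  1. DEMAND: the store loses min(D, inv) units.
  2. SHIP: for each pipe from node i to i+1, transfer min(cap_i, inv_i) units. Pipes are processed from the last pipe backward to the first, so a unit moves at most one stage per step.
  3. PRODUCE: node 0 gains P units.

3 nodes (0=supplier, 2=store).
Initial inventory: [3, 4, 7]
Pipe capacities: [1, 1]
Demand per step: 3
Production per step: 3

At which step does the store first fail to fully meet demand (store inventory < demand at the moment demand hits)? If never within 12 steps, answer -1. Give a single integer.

Step 1: demand=3,sold=3 ship[1->2]=1 ship[0->1]=1 prod=3 -> [5 4 5]
Step 2: demand=3,sold=3 ship[1->2]=1 ship[0->1]=1 prod=3 -> [7 4 3]
Step 3: demand=3,sold=3 ship[1->2]=1 ship[0->1]=1 prod=3 -> [9 4 1]
Step 4: demand=3,sold=1 ship[1->2]=1 ship[0->1]=1 prod=3 -> [11 4 1]
Step 5: demand=3,sold=1 ship[1->2]=1 ship[0->1]=1 prod=3 -> [13 4 1]
Step 6: demand=3,sold=1 ship[1->2]=1 ship[0->1]=1 prod=3 -> [15 4 1]
Step 7: demand=3,sold=1 ship[1->2]=1 ship[0->1]=1 prod=3 -> [17 4 1]
Step 8: demand=3,sold=1 ship[1->2]=1 ship[0->1]=1 prod=3 -> [19 4 1]
Step 9: demand=3,sold=1 ship[1->2]=1 ship[0->1]=1 prod=3 -> [21 4 1]
Step 10: demand=3,sold=1 ship[1->2]=1 ship[0->1]=1 prod=3 -> [23 4 1]
Step 11: demand=3,sold=1 ship[1->2]=1 ship[0->1]=1 prod=3 -> [25 4 1]
Step 12: demand=3,sold=1 ship[1->2]=1 ship[0->1]=1 prod=3 -> [27 4 1]
First stockout at step 4

4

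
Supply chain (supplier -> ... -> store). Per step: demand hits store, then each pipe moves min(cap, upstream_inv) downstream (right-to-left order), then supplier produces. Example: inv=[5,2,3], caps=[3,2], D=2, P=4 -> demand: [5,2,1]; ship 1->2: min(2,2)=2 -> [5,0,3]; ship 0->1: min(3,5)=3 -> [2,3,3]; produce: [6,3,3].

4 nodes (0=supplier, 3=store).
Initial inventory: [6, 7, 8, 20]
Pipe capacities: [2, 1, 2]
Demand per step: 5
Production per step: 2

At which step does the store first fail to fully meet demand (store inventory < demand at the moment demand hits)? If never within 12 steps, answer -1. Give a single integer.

Step 1: demand=5,sold=5 ship[2->3]=2 ship[1->2]=1 ship[0->1]=2 prod=2 -> [6 8 7 17]
Step 2: demand=5,sold=5 ship[2->3]=2 ship[1->2]=1 ship[0->1]=2 prod=2 -> [6 9 6 14]
Step 3: demand=5,sold=5 ship[2->3]=2 ship[1->2]=1 ship[0->1]=2 prod=2 -> [6 10 5 11]
Step 4: demand=5,sold=5 ship[2->3]=2 ship[1->2]=1 ship[0->1]=2 prod=2 -> [6 11 4 8]
Step 5: demand=5,sold=5 ship[2->3]=2 ship[1->2]=1 ship[0->1]=2 prod=2 -> [6 12 3 5]
Step 6: demand=5,sold=5 ship[2->3]=2 ship[1->2]=1 ship[0->1]=2 prod=2 -> [6 13 2 2]
Step 7: demand=5,sold=2 ship[2->3]=2 ship[1->2]=1 ship[0->1]=2 prod=2 -> [6 14 1 2]
Step 8: demand=5,sold=2 ship[2->3]=1 ship[1->2]=1 ship[0->1]=2 prod=2 -> [6 15 1 1]
Step 9: demand=5,sold=1 ship[2->3]=1 ship[1->2]=1 ship[0->1]=2 prod=2 -> [6 16 1 1]
Step 10: demand=5,sold=1 ship[2->3]=1 ship[1->2]=1 ship[0->1]=2 prod=2 -> [6 17 1 1]
Step 11: demand=5,sold=1 ship[2->3]=1 ship[1->2]=1 ship[0->1]=2 prod=2 -> [6 18 1 1]
Step 12: demand=5,sold=1 ship[2->3]=1 ship[1->2]=1 ship[0->1]=2 prod=2 -> [6 19 1 1]
First stockout at step 7

7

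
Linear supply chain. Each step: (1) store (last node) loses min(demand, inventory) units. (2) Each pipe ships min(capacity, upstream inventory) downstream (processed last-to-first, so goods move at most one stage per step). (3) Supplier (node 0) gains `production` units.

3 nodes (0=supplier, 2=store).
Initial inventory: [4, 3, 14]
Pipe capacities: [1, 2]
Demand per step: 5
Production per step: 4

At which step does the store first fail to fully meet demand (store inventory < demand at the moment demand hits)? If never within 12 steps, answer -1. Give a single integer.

Step 1: demand=5,sold=5 ship[1->2]=2 ship[0->1]=1 prod=4 -> [7 2 11]
Step 2: demand=5,sold=5 ship[1->2]=2 ship[0->1]=1 prod=4 -> [10 1 8]
Step 3: demand=5,sold=5 ship[1->2]=1 ship[0->1]=1 prod=4 -> [13 1 4]
Step 4: demand=5,sold=4 ship[1->2]=1 ship[0->1]=1 prod=4 -> [16 1 1]
Step 5: demand=5,sold=1 ship[1->2]=1 ship[0->1]=1 prod=4 -> [19 1 1]
Step 6: demand=5,sold=1 ship[1->2]=1 ship[0->1]=1 prod=4 -> [22 1 1]
Step 7: demand=5,sold=1 ship[1->2]=1 ship[0->1]=1 prod=4 -> [25 1 1]
Step 8: demand=5,sold=1 ship[1->2]=1 ship[0->1]=1 prod=4 -> [28 1 1]
Step 9: demand=5,sold=1 ship[1->2]=1 ship[0->1]=1 prod=4 -> [31 1 1]
Step 10: demand=5,sold=1 ship[1->2]=1 ship[0->1]=1 prod=4 -> [34 1 1]
Step 11: demand=5,sold=1 ship[1->2]=1 ship[0->1]=1 prod=4 -> [37 1 1]
Step 12: demand=5,sold=1 ship[1->2]=1 ship[0->1]=1 prod=4 -> [40 1 1]
First stockout at step 4

4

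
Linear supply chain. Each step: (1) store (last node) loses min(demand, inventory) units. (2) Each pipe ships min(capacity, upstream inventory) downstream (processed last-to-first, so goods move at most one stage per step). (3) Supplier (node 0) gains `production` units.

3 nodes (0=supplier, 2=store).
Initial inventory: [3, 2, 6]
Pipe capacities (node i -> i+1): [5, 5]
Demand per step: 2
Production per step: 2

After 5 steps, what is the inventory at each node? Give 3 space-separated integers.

Step 1: demand=2,sold=2 ship[1->2]=2 ship[0->1]=3 prod=2 -> inv=[2 3 6]
Step 2: demand=2,sold=2 ship[1->2]=3 ship[0->1]=2 prod=2 -> inv=[2 2 7]
Step 3: demand=2,sold=2 ship[1->2]=2 ship[0->1]=2 prod=2 -> inv=[2 2 7]
Step 4: demand=2,sold=2 ship[1->2]=2 ship[0->1]=2 prod=2 -> inv=[2 2 7]
Step 5: demand=2,sold=2 ship[1->2]=2 ship[0->1]=2 prod=2 -> inv=[2 2 7]

2 2 7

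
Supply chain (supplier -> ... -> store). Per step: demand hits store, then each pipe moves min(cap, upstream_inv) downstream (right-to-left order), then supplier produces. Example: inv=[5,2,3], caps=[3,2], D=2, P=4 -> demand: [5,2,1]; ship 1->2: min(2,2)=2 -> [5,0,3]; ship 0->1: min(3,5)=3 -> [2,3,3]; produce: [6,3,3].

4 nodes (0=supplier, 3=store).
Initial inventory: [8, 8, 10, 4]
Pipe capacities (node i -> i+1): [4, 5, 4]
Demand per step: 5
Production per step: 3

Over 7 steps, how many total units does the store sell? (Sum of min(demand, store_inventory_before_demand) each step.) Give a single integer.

Step 1: sold=4 (running total=4) -> [7 7 11 4]
Step 2: sold=4 (running total=8) -> [6 6 12 4]
Step 3: sold=4 (running total=12) -> [5 5 13 4]
Step 4: sold=4 (running total=16) -> [4 4 14 4]
Step 5: sold=4 (running total=20) -> [3 4 14 4]
Step 6: sold=4 (running total=24) -> [3 3 14 4]
Step 7: sold=4 (running total=28) -> [3 3 13 4]

Answer: 28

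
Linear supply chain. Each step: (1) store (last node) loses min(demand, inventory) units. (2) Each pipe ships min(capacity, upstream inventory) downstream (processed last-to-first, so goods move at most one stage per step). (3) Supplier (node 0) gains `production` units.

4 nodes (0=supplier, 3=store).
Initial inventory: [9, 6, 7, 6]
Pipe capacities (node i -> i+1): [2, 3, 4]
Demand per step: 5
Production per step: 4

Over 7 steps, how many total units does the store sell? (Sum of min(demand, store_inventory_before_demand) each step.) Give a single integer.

Step 1: sold=5 (running total=5) -> [11 5 6 5]
Step 2: sold=5 (running total=10) -> [13 4 5 4]
Step 3: sold=4 (running total=14) -> [15 3 4 4]
Step 4: sold=4 (running total=18) -> [17 2 3 4]
Step 5: sold=4 (running total=22) -> [19 2 2 3]
Step 6: sold=3 (running total=25) -> [21 2 2 2]
Step 7: sold=2 (running total=27) -> [23 2 2 2]

Answer: 27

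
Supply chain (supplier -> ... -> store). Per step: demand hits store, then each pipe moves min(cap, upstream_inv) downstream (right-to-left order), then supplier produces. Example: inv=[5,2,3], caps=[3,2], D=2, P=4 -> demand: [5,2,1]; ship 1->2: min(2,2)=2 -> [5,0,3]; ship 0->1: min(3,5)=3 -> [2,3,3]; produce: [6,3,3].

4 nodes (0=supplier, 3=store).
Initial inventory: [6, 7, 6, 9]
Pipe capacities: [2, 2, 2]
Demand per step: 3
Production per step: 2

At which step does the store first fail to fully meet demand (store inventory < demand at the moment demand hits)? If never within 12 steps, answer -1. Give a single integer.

Step 1: demand=3,sold=3 ship[2->3]=2 ship[1->2]=2 ship[0->1]=2 prod=2 -> [6 7 6 8]
Step 2: demand=3,sold=3 ship[2->3]=2 ship[1->2]=2 ship[0->1]=2 prod=2 -> [6 7 6 7]
Step 3: demand=3,sold=3 ship[2->3]=2 ship[1->2]=2 ship[0->1]=2 prod=2 -> [6 7 6 6]
Step 4: demand=3,sold=3 ship[2->3]=2 ship[1->2]=2 ship[0->1]=2 prod=2 -> [6 7 6 5]
Step 5: demand=3,sold=3 ship[2->3]=2 ship[1->2]=2 ship[0->1]=2 prod=2 -> [6 7 6 4]
Step 6: demand=3,sold=3 ship[2->3]=2 ship[1->2]=2 ship[0->1]=2 prod=2 -> [6 7 6 3]
Step 7: demand=3,sold=3 ship[2->3]=2 ship[1->2]=2 ship[0->1]=2 prod=2 -> [6 7 6 2]
Step 8: demand=3,sold=2 ship[2->3]=2 ship[1->2]=2 ship[0->1]=2 prod=2 -> [6 7 6 2]
Step 9: demand=3,sold=2 ship[2->3]=2 ship[1->2]=2 ship[0->1]=2 prod=2 -> [6 7 6 2]
Step 10: demand=3,sold=2 ship[2->3]=2 ship[1->2]=2 ship[0->1]=2 prod=2 -> [6 7 6 2]
Step 11: demand=3,sold=2 ship[2->3]=2 ship[1->2]=2 ship[0->1]=2 prod=2 -> [6 7 6 2]
Step 12: demand=3,sold=2 ship[2->3]=2 ship[1->2]=2 ship[0->1]=2 prod=2 -> [6 7 6 2]
First stockout at step 8

8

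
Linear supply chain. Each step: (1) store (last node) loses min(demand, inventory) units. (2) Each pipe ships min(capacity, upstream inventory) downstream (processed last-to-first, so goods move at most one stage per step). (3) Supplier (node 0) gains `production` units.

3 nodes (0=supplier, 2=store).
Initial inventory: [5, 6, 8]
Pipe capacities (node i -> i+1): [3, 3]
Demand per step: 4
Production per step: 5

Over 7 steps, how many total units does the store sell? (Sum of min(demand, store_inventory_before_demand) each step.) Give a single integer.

Answer: 26

Derivation:
Step 1: sold=4 (running total=4) -> [7 6 7]
Step 2: sold=4 (running total=8) -> [9 6 6]
Step 3: sold=4 (running total=12) -> [11 6 5]
Step 4: sold=4 (running total=16) -> [13 6 4]
Step 5: sold=4 (running total=20) -> [15 6 3]
Step 6: sold=3 (running total=23) -> [17 6 3]
Step 7: sold=3 (running total=26) -> [19 6 3]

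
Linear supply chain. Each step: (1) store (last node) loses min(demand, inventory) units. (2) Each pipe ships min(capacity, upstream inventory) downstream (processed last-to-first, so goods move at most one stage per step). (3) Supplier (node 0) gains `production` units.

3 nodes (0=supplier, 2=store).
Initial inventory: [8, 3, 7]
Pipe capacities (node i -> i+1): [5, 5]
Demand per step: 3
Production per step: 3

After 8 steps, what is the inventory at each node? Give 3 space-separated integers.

Step 1: demand=3,sold=3 ship[1->2]=3 ship[0->1]=5 prod=3 -> inv=[6 5 7]
Step 2: demand=3,sold=3 ship[1->2]=5 ship[0->1]=5 prod=3 -> inv=[4 5 9]
Step 3: demand=3,sold=3 ship[1->2]=5 ship[0->1]=4 prod=3 -> inv=[3 4 11]
Step 4: demand=3,sold=3 ship[1->2]=4 ship[0->1]=3 prod=3 -> inv=[3 3 12]
Step 5: demand=3,sold=3 ship[1->2]=3 ship[0->1]=3 prod=3 -> inv=[3 3 12]
Step 6: demand=3,sold=3 ship[1->2]=3 ship[0->1]=3 prod=3 -> inv=[3 3 12]
Step 7: demand=3,sold=3 ship[1->2]=3 ship[0->1]=3 prod=3 -> inv=[3 3 12]
Step 8: demand=3,sold=3 ship[1->2]=3 ship[0->1]=3 prod=3 -> inv=[3 3 12]

3 3 12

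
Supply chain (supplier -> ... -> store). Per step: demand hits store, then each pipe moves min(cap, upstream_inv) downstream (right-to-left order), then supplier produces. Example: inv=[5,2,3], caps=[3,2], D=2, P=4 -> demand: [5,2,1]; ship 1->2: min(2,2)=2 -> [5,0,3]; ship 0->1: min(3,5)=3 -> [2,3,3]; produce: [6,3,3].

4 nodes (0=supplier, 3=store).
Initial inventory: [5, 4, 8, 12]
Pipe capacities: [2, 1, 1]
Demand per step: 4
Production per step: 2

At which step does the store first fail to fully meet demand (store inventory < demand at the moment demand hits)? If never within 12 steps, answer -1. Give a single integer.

Step 1: demand=4,sold=4 ship[2->3]=1 ship[1->2]=1 ship[0->1]=2 prod=2 -> [5 5 8 9]
Step 2: demand=4,sold=4 ship[2->3]=1 ship[1->2]=1 ship[0->1]=2 prod=2 -> [5 6 8 6]
Step 3: demand=4,sold=4 ship[2->3]=1 ship[1->2]=1 ship[0->1]=2 prod=2 -> [5 7 8 3]
Step 4: demand=4,sold=3 ship[2->3]=1 ship[1->2]=1 ship[0->1]=2 prod=2 -> [5 8 8 1]
Step 5: demand=4,sold=1 ship[2->3]=1 ship[1->2]=1 ship[0->1]=2 prod=2 -> [5 9 8 1]
Step 6: demand=4,sold=1 ship[2->3]=1 ship[1->2]=1 ship[0->1]=2 prod=2 -> [5 10 8 1]
Step 7: demand=4,sold=1 ship[2->3]=1 ship[1->2]=1 ship[0->1]=2 prod=2 -> [5 11 8 1]
Step 8: demand=4,sold=1 ship[2->3]=1 ship[1->2]=1 ship[0->1]=2 prod=2 -> [5 12 8 1]
Step 9: demand=4,sold=1 ship[2->3]=1 ship[1->2]=1 ship[0->1]=2 prod=2 -> [5 13 8 1]
Step 10: demand=4,sold=1 ship[2->3]=1 ship[1->2]=1 ship[0->1]=2 prod=2 -> [5 14 8 1]
Step 11: demand=4,sold=1 ship[2->3]=1 ship[1->2]=1 ship[0->1]=2 prod=2 -> [5 15 8 1]
Step 12: demand=4,sold=1 ship[2->3]=1 ship[1->2]=1 ship[0->1]=2 prod=2 -> [5 16 8 1]
First stockout at step 4

4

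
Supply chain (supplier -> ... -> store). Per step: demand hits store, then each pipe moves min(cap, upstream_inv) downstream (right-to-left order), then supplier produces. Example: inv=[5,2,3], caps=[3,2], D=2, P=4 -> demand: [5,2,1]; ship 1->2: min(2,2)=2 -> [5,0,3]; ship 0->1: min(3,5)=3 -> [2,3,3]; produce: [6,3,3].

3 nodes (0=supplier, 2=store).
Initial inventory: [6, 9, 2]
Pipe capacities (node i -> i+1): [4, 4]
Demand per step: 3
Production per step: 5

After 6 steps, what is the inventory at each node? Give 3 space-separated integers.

Step 1: demand=3,sold=2 ship[1->2]=4 ship[0->1]=4 prod=5 -> inv=[7 9 4]
Step 2: demand=3,sold=3 ship[1->2]=4 ship[0->1]=4 prod=5 -> inv=[8 9 5]
Step 3: demand=3,sold=3 ship[1->2]=4 ship[0->1]=4 prod=5 -> inv=[9 9 6]
Step 4: demand=3,sold=3 ship[1->2]=4 ship[0->1]=4 prod=5 -> inv=[10 9 7]
Step 5: demand=3,sold=3 ship[1->2]=4 ship[0->1]=4 prod=5 -> inv=[11 9 8]
Step 6: demand=3,sold=3 ship[1->2]=4 ship[0->1]=4 prod=5 -> inv=[12 9 9]

12 9 9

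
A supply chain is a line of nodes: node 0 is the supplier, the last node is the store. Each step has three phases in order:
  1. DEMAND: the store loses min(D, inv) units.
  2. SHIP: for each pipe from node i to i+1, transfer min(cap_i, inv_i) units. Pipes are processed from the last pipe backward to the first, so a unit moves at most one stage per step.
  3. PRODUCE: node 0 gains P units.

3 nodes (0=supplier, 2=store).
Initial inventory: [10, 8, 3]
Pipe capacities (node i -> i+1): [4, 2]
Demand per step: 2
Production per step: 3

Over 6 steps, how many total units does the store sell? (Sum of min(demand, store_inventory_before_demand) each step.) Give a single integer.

Step 1: sold=2 (running total=2) -> [9 10 3]
Step 2: sold=2 (running total=4) -> [8 12 3]
Step 3: sold=2 (running total=6) -> [7 14 3]
Step 4: sold=2 (running total=8) -> [6 16 3]
Step 5: sold=2 (running total=10) -> [5 18 3]
Step 6: sold=2 (running total=12) -> [4 20 3]

Answer: 12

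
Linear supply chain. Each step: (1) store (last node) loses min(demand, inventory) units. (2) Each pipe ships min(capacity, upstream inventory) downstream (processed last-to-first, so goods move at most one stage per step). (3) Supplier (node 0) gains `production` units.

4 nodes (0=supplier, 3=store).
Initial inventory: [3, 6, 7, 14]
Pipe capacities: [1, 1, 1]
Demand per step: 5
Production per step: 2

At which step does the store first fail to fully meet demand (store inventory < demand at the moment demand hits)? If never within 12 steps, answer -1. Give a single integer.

Step 1: demand=5,sold=5 ship[2->3]=1 ship[1->2]=1 ship[0->1]=1 prod=2 -> [4 6 7 10]
Step 2: demand=5,sold=5 ship[2->3]=1 ship[1->2]=1 ship[0->1]=1 prod=2 -> [5 6 7 6]
Step 3: demand=5,sold=5 ship[2->3]=1 ship[1->2]=1 ship[0->1]=1 prod=2 -> [6 6 7 2]
Step 4: demand=5,sold=2 ship[2->3]=1 ship[1->2]=1 ship[0->1]=1 prod=2 -> [7 6 7 1]
Step 5: demand=5,sold=1 ship[2->3]=1 ship[1->2]=1 ship[0->1]=1 prod=2 -> [8 6 7 1]
Step 6: demand=5,sold=1 ship[2->3]=1 ship[1->2]=1 ship[0->1]=1 prod=2 -> [9 6 7 1]
Step 7: demand=5,sold=1 ship[2->3]=1 ship[1->2]=1 ship[0->1]=1 prod=2 -> [10 6 7 1]
Step 8: demand=5,sold=1 ship[2->3]=1 ship[1->2]=1 ship[0->1]=1 prod=2 -> [11 6 7 1]
Step 9: demand=5,sold=1 ship[2->3]=1 ship[1->2]=1 ship[0->1]=1 prod=2 -> [12 6 7 1]
Step 10: demand=5,sold=1 ship[2->3]=1 ship[1->2]=1 ship[0->1]=1 prod=2 -> [13 6 7 1]
Step 11: demand=5,sold=1 ship[2->3]=1 ship[1->2]=1 ship[0->1]=1 prod=2 -> [14 6 7 1]
Step 12: demand=5,sold=1 ship[2->3]=1 ship[1->2]=1 ship[0->1]=1 prod=2 -> [15 6 7 1]
First stockout at step 4

4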